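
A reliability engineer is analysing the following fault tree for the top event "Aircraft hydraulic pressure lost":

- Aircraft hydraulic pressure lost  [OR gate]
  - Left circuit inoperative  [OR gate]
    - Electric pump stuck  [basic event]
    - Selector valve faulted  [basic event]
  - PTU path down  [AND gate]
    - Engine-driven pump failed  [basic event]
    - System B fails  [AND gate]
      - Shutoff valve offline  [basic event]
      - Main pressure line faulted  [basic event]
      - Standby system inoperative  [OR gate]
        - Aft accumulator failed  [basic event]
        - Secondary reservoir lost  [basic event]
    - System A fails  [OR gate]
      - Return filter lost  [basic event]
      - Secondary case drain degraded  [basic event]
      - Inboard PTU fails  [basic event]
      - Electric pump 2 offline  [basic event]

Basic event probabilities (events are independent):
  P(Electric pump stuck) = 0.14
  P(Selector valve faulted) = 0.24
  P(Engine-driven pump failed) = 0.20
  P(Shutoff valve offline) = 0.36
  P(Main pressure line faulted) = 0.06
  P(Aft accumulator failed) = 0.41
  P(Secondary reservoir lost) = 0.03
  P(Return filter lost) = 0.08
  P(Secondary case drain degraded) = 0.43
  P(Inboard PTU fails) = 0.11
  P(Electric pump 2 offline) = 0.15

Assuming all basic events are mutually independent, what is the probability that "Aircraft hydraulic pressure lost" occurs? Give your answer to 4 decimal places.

0.3471

P(Left circuit inoperative) [OR] = 1 − (1−0.14) × (1−0.24) = 0.346400
P(Standby system inoperative) [OR] = 1 − (1−0.41) × (1−0.03) = 0.427700
P(System B fails) [AND] = 0.36 × 0.06 × 0.427700 = 0.009238
P(System A fails) [OR] = 1 − (1−0.08) × (1−0.43) × (1−0.11) × (1−0.15) = 0.603291
P(PTU path down) [AND] = 0.20 × 0.009238 × 0.603291 = 0.001115
P(Aircraft hydraulic pressure lost) [OR] = 1 − (1−0.346400) × (1−0.001115) = 0.347129
Rounded to 4 decimal places: P(Aircraft hydraulic pressure lost) ≈ 0.3471.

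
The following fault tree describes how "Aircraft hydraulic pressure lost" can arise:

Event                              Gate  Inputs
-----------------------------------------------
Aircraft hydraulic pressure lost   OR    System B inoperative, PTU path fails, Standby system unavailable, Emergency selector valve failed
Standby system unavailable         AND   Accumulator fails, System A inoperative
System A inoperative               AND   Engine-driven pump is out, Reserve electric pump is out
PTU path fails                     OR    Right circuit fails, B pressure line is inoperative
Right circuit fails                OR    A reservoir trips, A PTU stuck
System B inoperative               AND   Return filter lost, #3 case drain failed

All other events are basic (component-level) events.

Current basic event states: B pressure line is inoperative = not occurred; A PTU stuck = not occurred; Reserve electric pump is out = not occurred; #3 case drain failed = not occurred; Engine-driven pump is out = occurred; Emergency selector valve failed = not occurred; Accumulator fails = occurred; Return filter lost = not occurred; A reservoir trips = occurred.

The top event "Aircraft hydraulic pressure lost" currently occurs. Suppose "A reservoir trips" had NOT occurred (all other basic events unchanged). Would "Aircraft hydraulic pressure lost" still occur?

Counterfactual: set "A reservoir trips" to not occurred.
System B inoperative [AND]: Return filter lost=not, #3 case drain failed=not → not all inputs occur → does not occur.
Right circuit fails [OR]: A reservoir trips=not, A PTU stuck=not → no input occurs → does not occur.
PTU path fails [OR]: Right circuit fails=not, B pressure line is inoperative=not → no input occurs → does not occur.
System A inoperative [AND]: Engine-driven pump is out=occurs, Reserve electric pump is out=not → not all inputs occur → does not occur.
Standby system unavailable [AND]: Accumulator fails=occurs, System A inoperative=not → not all inputs occur → does not occur.
Aircraft hydraulic pressure lost [OR]: System B inoperative=not, PTU path fails=not, Standby system unavailable=not, Emergency selector valve failed=not → no input occurs → does not occur.

No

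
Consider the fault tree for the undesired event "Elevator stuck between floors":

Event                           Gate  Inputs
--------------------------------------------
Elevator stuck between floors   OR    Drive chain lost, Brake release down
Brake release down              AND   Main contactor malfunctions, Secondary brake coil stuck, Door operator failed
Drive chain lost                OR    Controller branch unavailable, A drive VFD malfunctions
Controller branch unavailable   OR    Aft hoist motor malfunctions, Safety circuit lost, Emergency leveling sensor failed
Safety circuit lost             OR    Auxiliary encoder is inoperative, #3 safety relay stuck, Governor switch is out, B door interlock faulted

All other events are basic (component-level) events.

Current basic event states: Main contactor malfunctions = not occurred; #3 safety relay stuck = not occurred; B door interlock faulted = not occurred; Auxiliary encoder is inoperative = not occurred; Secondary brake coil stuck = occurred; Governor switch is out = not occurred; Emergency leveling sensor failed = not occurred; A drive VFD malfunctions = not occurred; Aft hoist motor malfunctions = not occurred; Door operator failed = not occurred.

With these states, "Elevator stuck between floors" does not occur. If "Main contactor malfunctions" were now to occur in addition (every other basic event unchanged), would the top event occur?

No

Counterfactual: set "Main contactor malfunctions" to occurred.
Safety circuit lost [OR]: Auxiliary encoder is inoperative=not, #3 safety relay stuck=not, Governor switch is out=not, B door interlock faulted=not → no input occurs → does not occur.
Controller branch unavailable [OR]: Aft hoist motor malfunctions=not, Safety circuit lost=not, Emergency leveling sensor failed=not → no input occurs → does not occur.
Drive chain lost [OR]: Controller branch unavailable=not, A drive VFD malfunctions=not → no input occurs → does not occur.
Brake release down [AND]: Main contactor malfunctions=occurs, Secondary brake coil stuck=occurs, Door operator failed=not → not all inputs occur → does not occur.
Elevator stuck between floors [OR]: Drive chain lost=not, Brake release down=not → no input occurs → does not occur.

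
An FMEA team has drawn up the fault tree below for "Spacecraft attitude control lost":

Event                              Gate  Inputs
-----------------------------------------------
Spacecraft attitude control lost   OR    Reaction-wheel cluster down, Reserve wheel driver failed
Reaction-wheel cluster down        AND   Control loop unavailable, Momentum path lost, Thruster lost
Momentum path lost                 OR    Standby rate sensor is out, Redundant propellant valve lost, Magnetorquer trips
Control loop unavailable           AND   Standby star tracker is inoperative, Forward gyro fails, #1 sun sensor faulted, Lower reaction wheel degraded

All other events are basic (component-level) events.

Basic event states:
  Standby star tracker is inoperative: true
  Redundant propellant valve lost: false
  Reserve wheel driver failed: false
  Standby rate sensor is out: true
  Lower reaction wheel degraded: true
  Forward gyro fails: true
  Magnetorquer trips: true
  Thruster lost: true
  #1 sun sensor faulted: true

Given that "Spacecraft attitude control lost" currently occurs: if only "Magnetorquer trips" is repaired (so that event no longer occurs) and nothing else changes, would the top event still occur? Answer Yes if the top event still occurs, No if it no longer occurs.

Yes

Counterfactual: set "Magnetorquer trips" to not occurred.
Control loop unavailable [AND]: Standby star tracker is inoperative=occurs, Forward gyro fails=occurs, #1 sun sensor faulted=occurs, Lower reaction wheel degraded=occurs → all inputs occur → occurs.
Momentum path lost [OR]: Standby rate sensor is out=occurs, Redundant propellant valve lost=not, Magnetorquer trips=not → at least one input occurs → occurs.
Reaction-wheel cluster down [AND]: Control loop unavailable=occurs, Momentum path lost=occurs, Thruster lost=occurs → all inputs occur → occurs.
Spacecraft attitude control lost [OR]: Reaction-wheel cluster down=occurs, Reserve wheel driver failed=not → at least one input occurs → occurs.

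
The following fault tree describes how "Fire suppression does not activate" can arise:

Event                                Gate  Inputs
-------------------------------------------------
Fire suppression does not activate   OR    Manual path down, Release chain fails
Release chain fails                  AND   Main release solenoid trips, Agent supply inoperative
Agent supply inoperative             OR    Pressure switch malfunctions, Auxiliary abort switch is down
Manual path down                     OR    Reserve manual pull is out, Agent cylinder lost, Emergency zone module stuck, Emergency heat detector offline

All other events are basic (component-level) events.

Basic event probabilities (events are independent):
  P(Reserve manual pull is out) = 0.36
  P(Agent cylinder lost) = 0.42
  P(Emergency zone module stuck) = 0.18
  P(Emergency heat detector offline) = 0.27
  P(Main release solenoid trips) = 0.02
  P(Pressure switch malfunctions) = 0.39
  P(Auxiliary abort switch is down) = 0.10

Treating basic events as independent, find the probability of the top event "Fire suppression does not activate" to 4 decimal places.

0.7798

P(Manual path down) [OR] = 1 − (1−0.36) × (1−0.42) × (1−0.18) × (1−0.27) = 0.777800
P(Agent supply inoperative) [OR] = 1 − (1−0.39) × (1−0.10) = 0.451000
P(Release chain fails) [AND] = 0.02 × 0.451000 = 0.009020
P(Fire suppression does not activate) [OR] = 1 − (1−0.777800) × (1−0.009020) = 0.779804
Rounded to 4 decimal places: P(Fire suppression does not activate) ≈ 0.7798.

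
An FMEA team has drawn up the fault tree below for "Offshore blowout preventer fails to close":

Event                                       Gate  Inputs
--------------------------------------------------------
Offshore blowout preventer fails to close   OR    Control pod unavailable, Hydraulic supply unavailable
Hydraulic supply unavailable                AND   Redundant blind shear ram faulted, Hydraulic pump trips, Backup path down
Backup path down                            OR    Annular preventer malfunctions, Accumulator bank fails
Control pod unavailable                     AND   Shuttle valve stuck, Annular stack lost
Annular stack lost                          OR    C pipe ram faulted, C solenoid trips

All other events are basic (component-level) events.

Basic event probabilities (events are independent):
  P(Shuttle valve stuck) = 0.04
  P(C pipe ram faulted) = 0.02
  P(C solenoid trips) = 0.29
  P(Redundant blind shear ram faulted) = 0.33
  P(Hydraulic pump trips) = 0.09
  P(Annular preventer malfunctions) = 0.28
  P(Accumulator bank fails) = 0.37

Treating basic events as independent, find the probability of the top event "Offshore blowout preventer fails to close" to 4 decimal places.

0.0282

P(Annular stack lost) [OR] = 1 − (1−0.02) × (1−0.29) = 0.304200
P(Control pod unavailable) [AND] = 0.04 × 0.304200 = 0.012168
P(Backup path down) [OR] = 1 − (1−0.28) × (1−0.37) = 0.546400
P(Hydraulic supply unavailable) [AND] = 0.33 × 0.09 × 0.546400 = 0.016228
P(Offshore blowout preventer fails to close) [OR] = 1 − (1−0.012168) × (1−0.016228) = 0.028199
Rounded to 4 decimal places: P(Offshore blowout preventer fails to close) ≈ 0.0282.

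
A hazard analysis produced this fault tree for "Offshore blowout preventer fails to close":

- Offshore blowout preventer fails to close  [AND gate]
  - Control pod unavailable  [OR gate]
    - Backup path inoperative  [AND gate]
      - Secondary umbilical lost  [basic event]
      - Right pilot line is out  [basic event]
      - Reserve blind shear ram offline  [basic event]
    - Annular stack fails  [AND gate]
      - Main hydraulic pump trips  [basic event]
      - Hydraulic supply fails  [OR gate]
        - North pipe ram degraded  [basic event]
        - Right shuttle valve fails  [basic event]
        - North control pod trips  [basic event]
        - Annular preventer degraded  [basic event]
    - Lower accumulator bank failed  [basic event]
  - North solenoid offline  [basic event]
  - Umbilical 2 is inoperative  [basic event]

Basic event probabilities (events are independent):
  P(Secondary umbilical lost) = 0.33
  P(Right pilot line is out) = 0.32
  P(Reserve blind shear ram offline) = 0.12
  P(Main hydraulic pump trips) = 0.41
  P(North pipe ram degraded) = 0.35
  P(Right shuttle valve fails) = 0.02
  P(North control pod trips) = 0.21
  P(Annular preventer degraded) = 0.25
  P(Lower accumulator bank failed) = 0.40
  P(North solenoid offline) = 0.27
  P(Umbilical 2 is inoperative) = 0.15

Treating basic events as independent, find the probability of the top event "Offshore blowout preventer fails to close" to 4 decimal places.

P(Backup path inoperative) [AND] = 0.33 × 0.32 × 0.12 = 0.012672
P(Hydraulic supply fails) [OR] = 1 − (1−0.35) × (1−0.02) × (1−0.21) × (1−0.25) = 0.622578
P(Annular stack fails) [AND] = 0.41 × 0.622578 = 0.255257
P(Control pod unavailable) [OR] = 1 − (1−0.012672) × (1−0.255257) × (1−0.40) = 0.558817
P(Offshore blowout preventer fails to close) [AND] = 0.558817 × 0.27 × 0.15 = 0.022632
Rounded to 4 decimal places: P(Offshore blowout preventer fails to close) ≈ 0.0226.

0.0226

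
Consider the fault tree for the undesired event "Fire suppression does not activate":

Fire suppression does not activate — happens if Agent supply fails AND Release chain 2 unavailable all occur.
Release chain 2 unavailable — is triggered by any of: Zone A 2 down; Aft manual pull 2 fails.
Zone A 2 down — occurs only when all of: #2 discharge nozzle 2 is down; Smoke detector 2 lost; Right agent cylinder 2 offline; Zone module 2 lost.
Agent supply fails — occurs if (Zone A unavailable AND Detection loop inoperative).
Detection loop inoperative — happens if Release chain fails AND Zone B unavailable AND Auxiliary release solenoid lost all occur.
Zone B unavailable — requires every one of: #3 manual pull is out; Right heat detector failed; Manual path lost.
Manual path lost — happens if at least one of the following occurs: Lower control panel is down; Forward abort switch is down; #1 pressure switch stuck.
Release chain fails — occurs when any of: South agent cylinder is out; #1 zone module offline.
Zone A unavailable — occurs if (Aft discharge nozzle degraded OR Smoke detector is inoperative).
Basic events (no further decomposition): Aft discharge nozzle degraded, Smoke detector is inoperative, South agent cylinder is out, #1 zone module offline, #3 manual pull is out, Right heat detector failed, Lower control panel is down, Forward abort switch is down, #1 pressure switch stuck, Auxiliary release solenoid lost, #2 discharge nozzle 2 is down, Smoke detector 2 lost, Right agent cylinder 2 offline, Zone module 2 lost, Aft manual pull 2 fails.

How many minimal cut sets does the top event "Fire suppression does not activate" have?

Zone A unavailable [OR]: union of children's cut sets → 2 cut set(s).
Release chain fails [OR]: union of children's cut sets → 2 cut set(s).
Manual path lost [OR]: union of children's cut sets → 3 cut set(s).
Zone B unavailable [AND]: one cut set from each child combined → 1 × 1 × 3 = 3 cut set(s).
Detection loop inoperative [AND]: one cut set from each child combined → 2 × 3 × 1 = 6 cut set(s).
Agent supply fails [AND]: one cut set from each child combined → 2 × 6 = 12 cut set(s).
Zone A 2 down [AND]: one cut set from each child combined → 1 × 1 × 1 × 1 = 1 cut set(s).
Release chain 2 unavailable [OR]: union of children's cut sets → 2 cut set(s).
Fire suppression does not activate [AND]: one cut set from each child combined → 12 × 2 = 24 cut set(s).

24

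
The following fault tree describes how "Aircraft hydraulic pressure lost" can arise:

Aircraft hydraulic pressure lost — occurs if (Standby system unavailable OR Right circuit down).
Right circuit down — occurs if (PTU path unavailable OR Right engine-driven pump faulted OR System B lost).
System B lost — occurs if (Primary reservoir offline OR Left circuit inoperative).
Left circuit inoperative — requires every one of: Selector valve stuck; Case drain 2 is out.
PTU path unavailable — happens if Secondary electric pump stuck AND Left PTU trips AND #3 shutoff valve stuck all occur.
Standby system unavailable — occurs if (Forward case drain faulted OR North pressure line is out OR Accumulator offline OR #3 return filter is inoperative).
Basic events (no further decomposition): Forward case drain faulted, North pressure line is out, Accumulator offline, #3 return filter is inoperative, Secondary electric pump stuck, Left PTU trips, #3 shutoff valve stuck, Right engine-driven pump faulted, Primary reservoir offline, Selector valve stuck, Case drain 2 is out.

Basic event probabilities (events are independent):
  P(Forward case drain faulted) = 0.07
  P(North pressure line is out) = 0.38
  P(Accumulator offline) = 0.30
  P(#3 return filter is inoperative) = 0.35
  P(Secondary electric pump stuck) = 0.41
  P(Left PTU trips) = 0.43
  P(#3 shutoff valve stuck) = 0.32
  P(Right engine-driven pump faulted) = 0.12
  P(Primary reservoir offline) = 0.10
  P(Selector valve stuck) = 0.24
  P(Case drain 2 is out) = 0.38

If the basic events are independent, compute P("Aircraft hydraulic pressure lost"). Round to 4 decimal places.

P(Standby system unavailable) [OR] = 1 − (1−0.07) × (1−0.38) × (1−0.30) × (1−0.35) = 0.737647
P(PTU path unavailable) [AND] = 0.41 × 0.43 × 0.32 = 0.056416
P(Left circuit inoperative) [AND] = 0.24 × 0.38 = 0.091200
P(System B lost) [OR] = 1 − (1−0.10) × (1−0.091200) = 0.182080
P(Right circuit down) [OR] = 1 − (1−0.056416) × (1−0.12) × (1−0.182080) = 0.320837
P(Aircraft hydraulic pressure lost) [OR] = 1 − (1−0.737647) × (1−0.320837) = 0.821820
Rounded to 4 decimal places: P(Aircraft hydraulic pressure lost) ≈ 0.8218.

0.8218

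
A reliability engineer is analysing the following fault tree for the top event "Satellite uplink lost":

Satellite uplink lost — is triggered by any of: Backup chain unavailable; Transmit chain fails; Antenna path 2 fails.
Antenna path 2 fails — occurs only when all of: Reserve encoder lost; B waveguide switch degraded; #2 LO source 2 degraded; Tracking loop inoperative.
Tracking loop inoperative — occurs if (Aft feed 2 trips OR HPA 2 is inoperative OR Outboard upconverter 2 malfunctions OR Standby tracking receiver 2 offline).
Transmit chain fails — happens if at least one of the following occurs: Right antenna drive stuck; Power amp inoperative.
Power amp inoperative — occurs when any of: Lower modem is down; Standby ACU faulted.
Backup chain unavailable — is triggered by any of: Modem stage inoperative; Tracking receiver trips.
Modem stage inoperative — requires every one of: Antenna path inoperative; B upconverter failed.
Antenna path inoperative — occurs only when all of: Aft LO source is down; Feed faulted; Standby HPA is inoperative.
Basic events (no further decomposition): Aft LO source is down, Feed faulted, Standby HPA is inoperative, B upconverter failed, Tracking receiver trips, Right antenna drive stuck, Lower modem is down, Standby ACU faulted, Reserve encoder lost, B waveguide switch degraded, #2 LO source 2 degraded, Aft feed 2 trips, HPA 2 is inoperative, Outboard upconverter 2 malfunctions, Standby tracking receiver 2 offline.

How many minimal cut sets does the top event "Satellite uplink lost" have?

9

Antenna path inoperative [AND]: one cut set from each child combined → 1 × 1 × 1 = 1 cut set(s).
Modem stage inoperative [AND]: one cut set from each child combined → 1 × 1 = 1 cut set(s).
Backup chain unavailable [OR]: union of children's cut sets → 2 cut set(s).
Power amp inoperative [OR]: union of children's cut sets → 2 cut set(s).
Transmit chain fails [OR]: union of children's cut sets → 3 cut set(s).
Tracking loop inoperative [OR]: union of children's cut sets → 4 cut set(s).
Antenna path 2 fails [AND]: one cut set from each child combined → 1 × 1 × 1 × 4 = 4 cut set(s).
Satellite uplink lost [OR]: union of children's cut sets → 9 cut set(s).
Minimal cut sets: {Aft LO source is down, B upconverter failed, Feed faulted, Standby HPA is inoperative}; {Tracking receiver trips}; {Right antenna drive stuck}; {Lower modem is down}; {Standby ACU faulted}; {#2 LO source 2 degraded, Aft feed 2 trips, B waveguide switch degraded, Reserve encoder lost}; {#2 LO source 2 degraded, B waveguide switch degraded, HPA 2 is inoperative, Reserve encoder lost}; {#2 LO source 2 degraded, B waveguide switch degraded, Outboard upconverter 2 malfunctions, Reserve encoder lost}; {#2 LO source 2 degraded, B waveguide switch degraded, Reserve encoder lost, Standby tracking receiver 2 offline}.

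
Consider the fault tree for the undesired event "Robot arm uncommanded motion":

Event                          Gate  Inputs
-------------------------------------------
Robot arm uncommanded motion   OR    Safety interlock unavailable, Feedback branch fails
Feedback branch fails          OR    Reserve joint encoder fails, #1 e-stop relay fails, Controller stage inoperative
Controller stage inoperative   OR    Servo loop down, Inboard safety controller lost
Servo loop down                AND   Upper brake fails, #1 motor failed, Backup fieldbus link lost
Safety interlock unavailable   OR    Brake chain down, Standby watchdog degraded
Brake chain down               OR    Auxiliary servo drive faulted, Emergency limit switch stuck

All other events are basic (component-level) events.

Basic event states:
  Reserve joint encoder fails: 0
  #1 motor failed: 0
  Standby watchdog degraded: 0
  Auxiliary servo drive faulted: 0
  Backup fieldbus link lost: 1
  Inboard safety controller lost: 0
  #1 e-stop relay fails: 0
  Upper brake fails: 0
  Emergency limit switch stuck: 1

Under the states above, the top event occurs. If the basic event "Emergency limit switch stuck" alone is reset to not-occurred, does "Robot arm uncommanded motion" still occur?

No

Counterfactual: set "Emergency limit switch stuck" to not occurred.
Brake chain down [OR]: Auxiliary servo drive faulted=not, Emergency limit switch stuck=not → no input occurs → does not occur.
Safety interlock unavailable [OR]: Brake chain down=not, Standby watchdog degraded=not → no input occurs → does not occur.
Servo loop down [AND]: Upper brake fails=not, #1 motor failed=not, Backup fieldbus link lost=occurs → not all inputs occur → does not occur.
Controller stage inoperative [OR]: Servo loop down=not, Inboard safety controller lost=not → no input occurs → does not occur.
Feedback branch fails [OR]: Reserve joint encoder fails=not, #1 e-stop relay fails=not, Controller stage inoperative=not → no input occurs → does not occur.
Robot arm uncommanded motion [OR]: Safety interlock unavailable=not, Feedback branch fails=not → no input occurs → does not occur.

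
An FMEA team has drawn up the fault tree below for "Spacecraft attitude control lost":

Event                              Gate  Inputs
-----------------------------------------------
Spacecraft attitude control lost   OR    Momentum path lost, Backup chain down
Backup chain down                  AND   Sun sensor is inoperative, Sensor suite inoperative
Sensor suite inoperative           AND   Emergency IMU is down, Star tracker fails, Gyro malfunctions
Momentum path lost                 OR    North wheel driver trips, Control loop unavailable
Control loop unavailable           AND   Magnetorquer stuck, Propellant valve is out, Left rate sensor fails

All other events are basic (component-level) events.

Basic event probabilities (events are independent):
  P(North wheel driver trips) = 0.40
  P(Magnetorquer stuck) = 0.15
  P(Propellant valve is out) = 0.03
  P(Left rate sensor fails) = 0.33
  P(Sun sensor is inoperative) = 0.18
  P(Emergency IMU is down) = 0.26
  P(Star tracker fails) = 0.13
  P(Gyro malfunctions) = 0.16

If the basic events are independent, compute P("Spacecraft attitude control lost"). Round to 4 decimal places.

P(Control loop unavailable) [AND] = 0.15 × 0.03 × 0.33 = 0.001485
P(Momentum path lost) [OR] = 1 − (1−0.40) × (1−0.001485) = 0.400891
P(Sensor suite inoperative) [AND] = 0.26 × 0.13 × 0.16 = 0.005408
P(Backup chain down) [AND] = 0.18 × 0.005408 = 0.000973
P(Spacecraft attitude control lost) [OR] = 1 − (1−0.400891) × (1−0.000973) = 0.401474
Rounded to 4 decimal places: P(Spacecraft attitude control lost) ≈ 0.4015.

0.4015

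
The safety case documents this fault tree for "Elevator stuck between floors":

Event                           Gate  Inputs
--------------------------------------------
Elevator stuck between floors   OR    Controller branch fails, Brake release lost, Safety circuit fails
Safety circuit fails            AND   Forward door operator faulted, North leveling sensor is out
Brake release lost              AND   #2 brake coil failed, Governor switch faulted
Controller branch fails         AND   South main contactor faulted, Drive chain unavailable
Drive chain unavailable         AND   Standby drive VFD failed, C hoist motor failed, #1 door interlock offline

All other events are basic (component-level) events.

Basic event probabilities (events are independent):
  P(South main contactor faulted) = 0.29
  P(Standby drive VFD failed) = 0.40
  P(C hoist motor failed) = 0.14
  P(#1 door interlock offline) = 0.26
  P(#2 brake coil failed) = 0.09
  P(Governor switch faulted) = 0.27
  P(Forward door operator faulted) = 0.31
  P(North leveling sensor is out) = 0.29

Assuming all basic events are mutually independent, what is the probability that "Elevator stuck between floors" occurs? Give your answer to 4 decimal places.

P(Drive chain unavailable) [AND] = 0.40 × 0.14 × 0.26 = 0.014560
P(Controller branch fails) [AND] = 0.29 × 0.014560 = 0.004222
P(Brake release lost) [AND] = 0.09 × 0.27 = 0.024300
P(Safety circuit fails) [AND] = 0.31 × 0.29 = 0.089900
P(Elevator stuck between floors) [OR] = 1 − (1−0.004222) × (1−0.024300) × (1−0.089900) = 0.115765
Rounded to 4 decimal places: P(Elevator stuck between floors) ≈ 0.1158.

0.1158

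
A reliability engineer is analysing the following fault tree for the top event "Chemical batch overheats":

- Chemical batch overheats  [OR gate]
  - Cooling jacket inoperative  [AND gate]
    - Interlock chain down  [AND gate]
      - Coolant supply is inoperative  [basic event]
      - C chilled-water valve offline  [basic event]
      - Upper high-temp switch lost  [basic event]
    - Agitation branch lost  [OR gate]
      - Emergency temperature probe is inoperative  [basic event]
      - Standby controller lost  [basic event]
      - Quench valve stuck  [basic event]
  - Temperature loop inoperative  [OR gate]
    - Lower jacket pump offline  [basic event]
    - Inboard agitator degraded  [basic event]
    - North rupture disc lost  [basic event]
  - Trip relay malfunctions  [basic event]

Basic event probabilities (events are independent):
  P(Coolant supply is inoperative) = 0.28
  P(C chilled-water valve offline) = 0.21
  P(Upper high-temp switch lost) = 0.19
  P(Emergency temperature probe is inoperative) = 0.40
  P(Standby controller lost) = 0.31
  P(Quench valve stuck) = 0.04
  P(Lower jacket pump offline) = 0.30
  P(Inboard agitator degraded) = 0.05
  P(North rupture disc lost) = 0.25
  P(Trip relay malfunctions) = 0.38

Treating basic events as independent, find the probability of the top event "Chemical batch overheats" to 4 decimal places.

0.6929

P(Interlock chain down) [AND] = 0.28 × 0.21 × 0.19 = 0.011172
P(Agitation branch lost) [OR] = 1 − (1−0.40) × (1−0.31) × (1−0.04) = 0.602560
P(Cooling jacket inoperative) [AND] = 0.011172 × 0.602560 = 0.006732
P(Temperature loop inoperative) [OR] = 1 − (1−0.30) × (1−0.05) × (1−0.25) = 0.501250
P(Chemical batch overheats) [OR] = 1 − (1−0.006732) × (1−0.501250) × (1−0.38) = 0.692857
Rounded to 4 decimal places: P(Chemical batch overheats) ≈ 0.6929.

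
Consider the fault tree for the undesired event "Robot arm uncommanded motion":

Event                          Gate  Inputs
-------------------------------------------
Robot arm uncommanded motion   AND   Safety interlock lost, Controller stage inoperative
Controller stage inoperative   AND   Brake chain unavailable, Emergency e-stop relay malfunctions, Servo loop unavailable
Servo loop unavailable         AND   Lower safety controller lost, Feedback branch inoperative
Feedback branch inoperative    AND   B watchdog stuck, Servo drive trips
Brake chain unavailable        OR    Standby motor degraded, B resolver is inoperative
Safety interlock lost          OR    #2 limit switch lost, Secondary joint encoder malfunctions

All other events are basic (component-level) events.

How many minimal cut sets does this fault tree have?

4

Safety interlock lost [OR]: union of children's cut sets → 2 cut set(s).
Brake chain unavailable [OR]: union of children's cut sets → 2 cut set(s).
Feedback branch inoperative [AND]: one cut set from each child combined → 1 × 1 = 1 cut set(s).
Servo loop unavailable [AND]: one cut set from each child combined → 1 × 1 = 1 cut set(s).
Controller stage inoperative [AND]: one cut set from each child combined → 2 × 1 × 1 = 2 cut set(s).
Robot arm uncommanded motion [AND]: one cut set from each child combined → 2 × 2 = 4 cut set(s).
Minimal cut sets: {#2 limit switch lost, B watchdog stuck, Emergency e-stop relay malfunctions, Lower safety controller lost, Servo drive trips, Standby motor degraded}; {#2 limit switch lost, B resolver is inoperative, B watchdog stuck, Emergency e-stop relay malfunctions, Lower safety controller lost, Servo drive trips}; {B watchdog stuck, Emergency e-stop relay malfunctions, Lower safety controller lost, Secondary joint encoder malfunctions, Servo drive trips, Standby motor degraded}; {B resolver is inoperative, B watchdog stuck, Emergency e-stop relay malfunctions, Lower safety controller lost, Secondary joint encoder malfunctions, Servo drive trips}.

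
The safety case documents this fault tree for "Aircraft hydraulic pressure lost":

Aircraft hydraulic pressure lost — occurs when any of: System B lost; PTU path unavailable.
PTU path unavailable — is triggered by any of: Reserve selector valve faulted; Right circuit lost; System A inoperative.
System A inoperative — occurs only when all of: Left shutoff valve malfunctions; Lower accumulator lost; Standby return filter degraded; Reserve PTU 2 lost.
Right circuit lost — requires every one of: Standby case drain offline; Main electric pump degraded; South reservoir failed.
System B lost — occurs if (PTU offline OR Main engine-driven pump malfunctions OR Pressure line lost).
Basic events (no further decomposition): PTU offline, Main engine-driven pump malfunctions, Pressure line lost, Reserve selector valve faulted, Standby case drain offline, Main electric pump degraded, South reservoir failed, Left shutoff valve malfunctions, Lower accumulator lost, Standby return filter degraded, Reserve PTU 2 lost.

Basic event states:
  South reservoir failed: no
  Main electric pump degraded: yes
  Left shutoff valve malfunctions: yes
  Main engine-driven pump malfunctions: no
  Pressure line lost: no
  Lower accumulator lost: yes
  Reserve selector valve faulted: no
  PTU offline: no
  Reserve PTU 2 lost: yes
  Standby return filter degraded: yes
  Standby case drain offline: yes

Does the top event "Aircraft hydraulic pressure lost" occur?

Yes

System B lost [OR]: PTU offline=not, Main engine-driven pump malfunctions=not, Pressure line lost=not → no input occurs → does not occur.
Right circuit lost [AND]: Standby case drain offline=occurs, Main electric pump degraded=occurs, South reservoir failed=not → not all inputs occur → does not occur.
System A inoperative [AND]: Left shutoff valve malfunctions=occurs, Lower accumulator lost=occurs, Standby return filter degraded=occurs, Reserve PTU 2 lost=occurs → all inputs occur → occurs.
PTU path unavailable [OR]: Reserve selector valve faulted=not, Right circuit lost=not, System A inoperative=occurs → at least one input occurs → occurs.
Aircraft hydraulic pressure lost [OR]: System B lost=not, PTU path unavailable=occurs → at least one input occurs → occurs.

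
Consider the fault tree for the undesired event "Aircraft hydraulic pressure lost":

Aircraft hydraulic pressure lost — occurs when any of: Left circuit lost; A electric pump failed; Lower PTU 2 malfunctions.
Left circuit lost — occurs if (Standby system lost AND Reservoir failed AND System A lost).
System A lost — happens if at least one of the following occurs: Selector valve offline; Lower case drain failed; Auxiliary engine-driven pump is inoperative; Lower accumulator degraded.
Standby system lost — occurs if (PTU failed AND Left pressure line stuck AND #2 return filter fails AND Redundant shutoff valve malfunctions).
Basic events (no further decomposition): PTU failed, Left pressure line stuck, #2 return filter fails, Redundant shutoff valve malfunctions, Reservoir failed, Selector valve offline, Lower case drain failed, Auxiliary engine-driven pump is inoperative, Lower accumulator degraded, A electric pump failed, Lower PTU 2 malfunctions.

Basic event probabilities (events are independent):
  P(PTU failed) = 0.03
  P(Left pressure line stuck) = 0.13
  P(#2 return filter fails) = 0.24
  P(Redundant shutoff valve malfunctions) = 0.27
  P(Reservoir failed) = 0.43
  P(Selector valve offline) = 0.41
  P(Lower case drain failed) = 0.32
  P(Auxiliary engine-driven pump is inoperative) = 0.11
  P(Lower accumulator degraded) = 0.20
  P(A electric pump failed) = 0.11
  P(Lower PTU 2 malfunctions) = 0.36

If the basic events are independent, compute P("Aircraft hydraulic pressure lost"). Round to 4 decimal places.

P(Standby system lost) [AND] = 0.03 × 0.13 × 0.24 × 0.27 = 0.000253
P(System A lost) [OR] = 1 − (1−0.41) × (1−0.32) × (1−0.11) × (1−0.20) = 0.714346
P(Left circuit lost) [AND] = 0.000253 × 0.43 × 0.714346 = 0.000078
P(Aircraft hydraulic pressure lost) [OR] = 1 − (1−0.000078) × (1−0.11) × (1−0.36) = 0.430444
Rounded to 4 decimal places: P(Aircraft hydraulic pressure lost) ≈ 0.4304.

0.4304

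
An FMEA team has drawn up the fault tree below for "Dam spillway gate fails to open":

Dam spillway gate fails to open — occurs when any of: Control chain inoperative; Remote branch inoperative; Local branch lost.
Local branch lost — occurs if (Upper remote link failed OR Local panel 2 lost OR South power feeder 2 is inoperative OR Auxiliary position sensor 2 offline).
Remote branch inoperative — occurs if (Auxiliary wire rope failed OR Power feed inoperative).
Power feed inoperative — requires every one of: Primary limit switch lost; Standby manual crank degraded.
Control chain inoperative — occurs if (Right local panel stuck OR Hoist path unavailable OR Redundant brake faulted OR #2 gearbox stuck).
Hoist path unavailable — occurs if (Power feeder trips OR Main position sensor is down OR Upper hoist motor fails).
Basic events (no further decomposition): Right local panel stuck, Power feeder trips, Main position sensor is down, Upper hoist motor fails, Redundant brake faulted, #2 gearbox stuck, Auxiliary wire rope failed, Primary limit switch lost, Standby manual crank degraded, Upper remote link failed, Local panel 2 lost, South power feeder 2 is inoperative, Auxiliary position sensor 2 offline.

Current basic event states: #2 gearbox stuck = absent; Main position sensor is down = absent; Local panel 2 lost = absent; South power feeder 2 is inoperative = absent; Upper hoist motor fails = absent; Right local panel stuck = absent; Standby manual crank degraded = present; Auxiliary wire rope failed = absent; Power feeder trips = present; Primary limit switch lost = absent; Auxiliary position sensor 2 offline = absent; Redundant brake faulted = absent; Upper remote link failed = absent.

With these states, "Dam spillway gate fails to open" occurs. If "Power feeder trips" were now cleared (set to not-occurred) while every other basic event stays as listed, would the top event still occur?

No

Counterfactual: set "Power feeder trips" to not occurred.
Hoist path unavailable [OR]: Power feeder trips=not, Main position sensor is down=not, Upper hoist motor fails=not → no input occurs → does not occur.
Control chain inoperative [OR]: Right local panel stuck=not, Hoist path unavailable=not, Redundant brake faulted=not, #2 gearbox stuck=not → no input occurs → does not occur.
Power feed inoperative [AND]: Primary limit switch lost=not, Standby manual crank degraded=occurs → not all inputs occur → does not occur.
Remote branch inoperative [OR]: Auxiliary wire rope failed=not, Power feed inoperative=not → no input occurs → does not occur.
Local branch lost [OR]: Upper remote link failed=not, Local panel 2 lost=not, South power feeder 2 is inoperative=not, Auxiliary position sensor 2 offline=not → no input occurs → does not occur.
Dam spillway gate fails to open [OR]: Control chain inoperative=not, Remote branch inoperative=not, Local branch lost=not → no input occurs → does not occur.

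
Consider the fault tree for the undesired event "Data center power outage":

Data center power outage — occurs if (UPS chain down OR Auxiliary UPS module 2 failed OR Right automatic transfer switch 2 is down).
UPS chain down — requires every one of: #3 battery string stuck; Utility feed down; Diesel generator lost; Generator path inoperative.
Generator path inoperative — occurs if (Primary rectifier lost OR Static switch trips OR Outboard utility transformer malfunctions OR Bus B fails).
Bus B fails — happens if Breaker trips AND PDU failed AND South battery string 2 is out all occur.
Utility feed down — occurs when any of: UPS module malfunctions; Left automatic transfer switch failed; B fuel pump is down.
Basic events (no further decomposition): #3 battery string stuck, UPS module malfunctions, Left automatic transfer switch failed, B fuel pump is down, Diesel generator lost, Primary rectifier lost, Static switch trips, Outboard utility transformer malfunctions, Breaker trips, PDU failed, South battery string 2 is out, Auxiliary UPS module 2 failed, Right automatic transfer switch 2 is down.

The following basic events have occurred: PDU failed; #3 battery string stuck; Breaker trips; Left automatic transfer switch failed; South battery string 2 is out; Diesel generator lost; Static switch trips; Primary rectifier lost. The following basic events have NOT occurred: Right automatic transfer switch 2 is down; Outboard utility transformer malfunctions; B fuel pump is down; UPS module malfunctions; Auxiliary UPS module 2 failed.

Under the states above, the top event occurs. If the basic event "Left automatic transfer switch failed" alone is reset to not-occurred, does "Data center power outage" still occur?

No

Counterfactual: set "Left automatic transfer switch failed" to not occurred.
Utility feed down [OR]: UPS module malfunctions=not, Left automatic transfer switch failed=not, B fuel pump is down=not → no input occurs → does not occur.
Bus B fails [AND]: Breaker trips=occurs, PDU failed=occurs, South battery string 2 is out=occurs → all inputs occur → occurs.
Generator path inoperative [OR]: Primary rectifier lost=occurs, Static switch trips=occurs, Outboard utility transformer malfunctions=not, Bus B fails=occurs → at least one input occurs → occurs.
UPS chain down [AND]: #3 battery string stuck=occurs, Utility feed down=not, Diesel generator lost=occurs, Generator path inoperative=occurs → not all inputs occur → does not occur.
Data center power outage [OR]: UPS chain down=not, Auxiliary UPS module 2 failed=not, Right automatic transfer switch 2 is down=not → no input occurs → does not occur.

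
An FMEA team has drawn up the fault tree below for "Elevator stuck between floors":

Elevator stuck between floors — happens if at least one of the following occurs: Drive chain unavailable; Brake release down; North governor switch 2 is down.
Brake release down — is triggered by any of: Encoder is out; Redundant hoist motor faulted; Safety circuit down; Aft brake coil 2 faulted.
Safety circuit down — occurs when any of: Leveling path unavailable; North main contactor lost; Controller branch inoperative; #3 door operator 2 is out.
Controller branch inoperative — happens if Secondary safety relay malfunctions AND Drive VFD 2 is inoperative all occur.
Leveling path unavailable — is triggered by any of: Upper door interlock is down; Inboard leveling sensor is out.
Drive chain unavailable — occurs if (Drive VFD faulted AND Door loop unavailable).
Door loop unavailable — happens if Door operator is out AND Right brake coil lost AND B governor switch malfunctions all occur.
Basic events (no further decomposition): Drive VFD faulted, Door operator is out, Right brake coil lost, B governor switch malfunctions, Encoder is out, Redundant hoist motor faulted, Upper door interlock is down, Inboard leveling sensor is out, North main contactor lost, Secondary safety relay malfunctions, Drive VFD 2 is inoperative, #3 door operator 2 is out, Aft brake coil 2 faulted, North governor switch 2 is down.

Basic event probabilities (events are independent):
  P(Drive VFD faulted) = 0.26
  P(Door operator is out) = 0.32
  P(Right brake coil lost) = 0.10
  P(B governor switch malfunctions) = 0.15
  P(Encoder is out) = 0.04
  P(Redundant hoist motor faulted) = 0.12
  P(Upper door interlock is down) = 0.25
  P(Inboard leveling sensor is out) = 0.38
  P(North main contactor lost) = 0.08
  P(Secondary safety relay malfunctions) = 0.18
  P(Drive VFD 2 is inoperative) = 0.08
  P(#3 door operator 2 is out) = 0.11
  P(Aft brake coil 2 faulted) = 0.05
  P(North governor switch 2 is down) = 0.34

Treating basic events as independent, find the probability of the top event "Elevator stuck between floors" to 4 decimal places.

P(Door loop unavailable) [AND] = 0.32 × 0.10 × 0.15 = 0.004800
P(Drive chain unavailable) [AND] = 0.26 × 0.004800 = 0.001248
P(Leveling path unavailable) [OR] = 1 − (1−0.25) × (1−0.38) = 0.535000
P(Controller branch inoperative) [AND] = 0.18 × 0.08 = 0.014400
P(Safety circuit down) [OR] = 1 − (1−0.535000) × (1−0.08) × (1−0.014400) × (1−0.11) = 0.624741
P(Brake release down) [OR] = 1 − (1−0.04) × (1−0.12) × (1−0.624741) × (1−0.05) = 0.698832
P(Elevator stuck between floors) [OR] = 1 − (1−0.001248) × (1−0.698832) × (1−0.34) = 0.801477
Rounded to 4 decimal places: P(Elevator stuck between floors) ≈ 0.8015.

0.8015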